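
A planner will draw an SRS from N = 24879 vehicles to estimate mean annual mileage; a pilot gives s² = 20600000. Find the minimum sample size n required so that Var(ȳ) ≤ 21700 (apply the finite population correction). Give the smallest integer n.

Without fpc, n₀ = s²/D = 20600000/21700 = 949.3088.
With fpc, (1 − n/N)·s²/n ≤ D requires n ≥ n₀/(1 + n₀/N) = 949.3088/(1 + 949.3088/24879) = 914.4173.
Rounding up, n = 915.

915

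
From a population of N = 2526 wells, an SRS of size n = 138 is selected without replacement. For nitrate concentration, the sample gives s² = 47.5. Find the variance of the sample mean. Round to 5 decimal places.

Under SRS without replacement, Var(ȳ) = (1 − f)·s²/n with f = n/N = 138/2526 = 0.05463183.
Var(ȳ) = (1 − 0.05463183)·47.5/138 = 0.94536817·0.3442029 = 0.32539846.

0.32540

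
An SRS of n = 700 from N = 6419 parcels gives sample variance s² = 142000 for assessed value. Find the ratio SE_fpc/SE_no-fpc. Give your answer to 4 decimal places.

f = n/N = 700/6419 = 0.10905125.
SE_no-fpc = √(s²/n) = 14.242793; SE_fpc = √((1−f)s²/n) = 13.443784.
Ratio = √(1−f) = 0.94390081.

0.9439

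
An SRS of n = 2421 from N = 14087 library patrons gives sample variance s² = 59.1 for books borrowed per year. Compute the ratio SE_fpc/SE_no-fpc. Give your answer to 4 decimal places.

f = n/N = 2421/14087 = 0.17186058.
SE_no-fpc = √(s²/n) = 0.15624148; SE_fpc = √((1−f)s²/n) = 0.14218313.
Ratio = √(1−f) = 0.91002166.

0.9100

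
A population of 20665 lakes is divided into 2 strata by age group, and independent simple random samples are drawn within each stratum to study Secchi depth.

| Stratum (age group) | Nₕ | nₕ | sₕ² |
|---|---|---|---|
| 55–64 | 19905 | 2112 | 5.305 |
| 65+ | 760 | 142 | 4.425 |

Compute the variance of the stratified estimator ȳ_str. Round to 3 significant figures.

0.00212

Var(ȳ_str) = Σₕ Wₕ²(1 − fₕ)sₕ²/nₕ with Wₕ = Nₕ/N, N = 20665.
55–64: Wₕ = 0.96322284; term = 0.96322284²·(1 − 0.10610399)·5.305/2112 = 0.002083205.
65+: Wₕ = 0.03677716; term = 0.03677716²·(1 − 0.18684211)·4.425/142 = 3.427332 × 10^-5.
Sum = 0.0021174783.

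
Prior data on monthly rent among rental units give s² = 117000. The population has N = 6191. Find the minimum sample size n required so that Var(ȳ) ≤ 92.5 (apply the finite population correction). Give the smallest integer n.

1051

Without fpc, n₀ = s²/D = 117000/92.5 = 1264.8649.
With fpc, (1 − n/N)·s²/n ≤ D requires n ≥ n₀/(1 + n₀/N) = 1264.8649/(1 + 1264.8649/6191) = 1050.2844.
Rounding up, n = 1051.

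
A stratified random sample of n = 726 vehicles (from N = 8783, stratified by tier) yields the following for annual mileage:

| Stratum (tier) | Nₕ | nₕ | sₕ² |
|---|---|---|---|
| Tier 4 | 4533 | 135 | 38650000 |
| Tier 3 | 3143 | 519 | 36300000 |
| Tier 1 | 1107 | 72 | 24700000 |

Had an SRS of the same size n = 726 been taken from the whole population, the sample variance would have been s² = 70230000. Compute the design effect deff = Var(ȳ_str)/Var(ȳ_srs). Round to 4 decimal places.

0.9755

Var(ȳ_str) = Σ Wₕ²(1−fₕ)sₕ²/nₕ with Wₕ = Nₕ/8783:
  Tier 4: (4533/8783)²·(1−135/4533)·38650000/135 = 73989.639
  Tier 3: (3143/8783)²·(1−519/3143)·36300000/519 = 7477.5911
  Tier 1: (1107/8783)²·(1−72/1107)·24700000/72 = 5095.2637
  → Var(ȳ_str) = 86562.494.
Var(ȳ_srs) = (1 − 726/8783)·70230000/726 = 88739.408.
deff = 86562.494 / 88739.408 = 0.9755.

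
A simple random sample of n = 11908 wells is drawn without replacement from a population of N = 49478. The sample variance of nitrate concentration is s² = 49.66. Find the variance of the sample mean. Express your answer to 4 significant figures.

Under SRS without replacement, Var(ȳ) = (1 − f)·s²/n with f = n/N = 11908/49478 = 0.24067262.
Var(ȳ) = (1 − 0.24067262)·49.66/11908 = 0.75932738·0.0041703057 = 0.0031666273.

0.003167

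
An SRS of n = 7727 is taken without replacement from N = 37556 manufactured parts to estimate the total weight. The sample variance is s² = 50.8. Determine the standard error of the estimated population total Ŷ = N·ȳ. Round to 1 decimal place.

Var(Ŷ) = N²·Var(ȳ) = N²·(1 − n/N)·s²/n.
f = 7727/37556 = 0.20574609; Var(ȳ) = 0.79425391·50.8/7727 = 0.005221703.
Var(Ŷ) = 37556² · 0.005221703 = 7.3649674 × 10^6.
SE(Ŷ) = √(7.3649674 × 10^6) = 2713.8.

2713.8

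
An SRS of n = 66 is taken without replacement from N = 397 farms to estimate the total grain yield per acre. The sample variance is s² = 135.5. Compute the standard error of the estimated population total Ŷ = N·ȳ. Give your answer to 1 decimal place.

519.4

Var(Ŷ) = N²·Var(ȳ) = N²·(1 − n/N)·s²/n.
f = 66/397 = 0.16624685; Var(ȳ) = 0.83375315·135.5/66 = 1.7117205.
Var(Ŷ) = 397² · 1.7117205 = 269782.56.
SE(Ŷ) = √(269782.56) = 519.4.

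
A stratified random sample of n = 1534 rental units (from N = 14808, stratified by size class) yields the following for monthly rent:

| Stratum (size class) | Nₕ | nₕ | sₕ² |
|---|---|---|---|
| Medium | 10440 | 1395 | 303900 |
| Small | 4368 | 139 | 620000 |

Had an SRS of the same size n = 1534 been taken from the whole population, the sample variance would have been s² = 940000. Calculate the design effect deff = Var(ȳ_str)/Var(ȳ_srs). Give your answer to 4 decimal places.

Var(ȳ_str) = Σ Wₕ²(1−fₕ)sₕ²/nₕ with Wₕ = Nₕ/14808:
  Medium: (10440/14808)²·(1−1395/10440)·303900/1395 = 93.815101
  Small: (4368/14808)²·(1−139/4368)·620000/139 = 375.75467
  → Var(ȳ_str) = 469.56977.
Var(ȳ_srs) = (1 − 1534/14808)·940000/1534 = 549.29785.
deff = 469.56977 / 549.29785 = 0.8549.

0.8549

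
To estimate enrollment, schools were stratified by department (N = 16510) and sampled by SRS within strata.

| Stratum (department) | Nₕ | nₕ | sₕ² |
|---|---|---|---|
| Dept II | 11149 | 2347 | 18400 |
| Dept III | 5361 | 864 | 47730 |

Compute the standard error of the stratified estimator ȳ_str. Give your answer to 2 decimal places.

Var(ȳ_str) = Σₕ Wₕ²(1 − fₕ)sₕ²/nₕ with Wₕ = Nₕ/N, N = 16510.
Dept II: Wₕ = 0.67528770; term = 0.67528770²·(1 − 0.21051215)·18400/2347 = 2.8224605.
Dept III: Wₕ = 0.32471230; term = 0.32471230²·(1 − 0.16116396)·47730/864 = 4.8859862.
Sum = 7.7084467.
SE = √(7.7084467) = 2.78.

2.78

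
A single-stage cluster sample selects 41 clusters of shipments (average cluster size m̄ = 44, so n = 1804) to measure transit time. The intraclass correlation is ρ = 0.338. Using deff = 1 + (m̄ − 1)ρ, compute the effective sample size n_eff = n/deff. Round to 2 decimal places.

deff = 1 + (44 − 1)·0.338 = 1 + 14.534 = 15.534.
n_eff = 1804 / 15.534 = 116.13.

116.13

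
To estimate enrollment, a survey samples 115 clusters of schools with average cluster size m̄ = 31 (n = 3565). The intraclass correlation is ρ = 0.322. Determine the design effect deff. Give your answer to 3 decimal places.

deff = 1 + (31 − 1)·0.322 = 1 + 9.66 = 10.66.

10.660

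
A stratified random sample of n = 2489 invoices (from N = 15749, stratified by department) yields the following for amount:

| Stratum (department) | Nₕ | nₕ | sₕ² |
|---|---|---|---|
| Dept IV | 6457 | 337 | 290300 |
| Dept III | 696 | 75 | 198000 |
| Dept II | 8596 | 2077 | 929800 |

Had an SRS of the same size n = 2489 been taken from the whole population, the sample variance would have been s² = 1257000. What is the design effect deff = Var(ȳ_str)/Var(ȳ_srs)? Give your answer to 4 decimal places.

Var(ȳ_str) = Σ Wₕ²(1−fₕ)sₕ²/nₕ with Wₕ = Nₕ/15749:
  Dept IV: (6457/15749)²·(1−337/6457)·290300/337 = 137.244
  Dept III: (696/15749)²·(1−75/696)·198000/75 = 4.600434
  Dept II: (8596/15749)²·(1−2077/8596)·929800/2077 = 101.14035
  → Var(ȳ_str) = 242.98478.
Var(ȳ_srs) = (1 − 2489/15749)·1257000/2489 = 425.20751.
deff = 242.98478 / 425.20751 = 0.5714.

0.5714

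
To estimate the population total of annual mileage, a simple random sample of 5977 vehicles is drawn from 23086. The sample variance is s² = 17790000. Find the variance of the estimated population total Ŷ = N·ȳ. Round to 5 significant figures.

1.1756 × 10^12

Var(Ŷ) = N²·Var(ȳ) = N²·(1 − n/N)·s²/n.
f = 5977/23086 = 0.25890150; Var(ȳ) = 0.74109850·17790000/5977 = 2205.8127.
Var(Ŷ) = 23086² · 2205.8127 = 1.1756174 × 10^12.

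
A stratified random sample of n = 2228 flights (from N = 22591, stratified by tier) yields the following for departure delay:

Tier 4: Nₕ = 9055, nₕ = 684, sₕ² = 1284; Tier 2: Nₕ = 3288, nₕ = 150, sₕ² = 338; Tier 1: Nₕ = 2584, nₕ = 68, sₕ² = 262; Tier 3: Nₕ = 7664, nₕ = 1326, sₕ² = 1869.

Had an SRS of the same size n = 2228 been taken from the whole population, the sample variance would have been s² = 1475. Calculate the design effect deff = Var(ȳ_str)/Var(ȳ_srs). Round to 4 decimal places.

Var(ȳ_str) = Σ Wₕ²(1−fₕ)sₕ²/nₕ with Wₕ = Nₕ/22591:
  Tier 4: (9055/22591)²·(1−684/9055)·1284/684 = 0.27880709
  Tier 2: (3288/22591)²·(1−150/3288)·338/150 = 0.045555339
  Tier 1: (2584/22591)²·(1−68/2584)·262/68 = 0.049082267
  Tier 3: (7664/22591)²·(1−1326/7664)·1869/1326 = 0.13415368
  → Var(ȳ_str) = 0.50759838.
Var(ȳ_srs) = (1 − 2228/22591)·1475/2228 = 0.59673724.
deff = 0.50759838 / 0.59673724 = 0.8506.

0.8506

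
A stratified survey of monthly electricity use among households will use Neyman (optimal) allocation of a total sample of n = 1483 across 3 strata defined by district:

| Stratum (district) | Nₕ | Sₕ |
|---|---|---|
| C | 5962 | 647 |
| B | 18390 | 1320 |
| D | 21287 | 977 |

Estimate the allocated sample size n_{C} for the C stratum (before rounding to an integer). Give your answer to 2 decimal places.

116.91

Neyman allocation: nₕ = n·NₕSₕ / Σⱼ NⱼSⱼ.
Σ NⱼSⱼ = 5962·647 + 18390·1320 + 21287·977 = 4.8929613 × 10^7.
n_{C} = 1483·5962·647 / (4.8929613 × 10^7) = 116.91.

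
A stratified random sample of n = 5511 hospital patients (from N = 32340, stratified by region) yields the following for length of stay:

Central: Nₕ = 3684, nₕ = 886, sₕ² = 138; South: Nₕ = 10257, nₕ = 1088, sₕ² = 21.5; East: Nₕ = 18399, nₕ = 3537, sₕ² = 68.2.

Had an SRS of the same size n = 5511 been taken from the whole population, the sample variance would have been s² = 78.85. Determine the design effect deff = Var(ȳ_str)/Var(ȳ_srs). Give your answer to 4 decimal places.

0.7038

Var(ȳ_str) = Σ Wₕ²(1−fₕ)sₕ²/nₕ with Wₕ = Nₕ/32340:
  Central: (3684/32340)²·(1−886/3684)·138/886 = 0.0015350858
  South: (10257/32340)²·(1−1088/10257)·21.5/1088 = 0.0017769363
  East: (18399/32340)²·(1−3537/18399)·68.2/3537 = 0.0050412793
  → Var(ȳ_str) = 0.0083533014.
Var(ȳ_srs) = (1 − 5511/32340)·78.85/5511 = 0.011869591.
deff = 0.0083533014 / 0.011869591 = 0.7038.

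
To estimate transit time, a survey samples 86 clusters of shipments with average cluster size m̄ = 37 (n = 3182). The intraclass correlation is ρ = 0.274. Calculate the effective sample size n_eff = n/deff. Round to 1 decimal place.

deff = 1 + (37 − 1)·0.274 = 1 + 9.864 = 10.864.
n_eff = 3182 / 10.864 = 292.9.

292.9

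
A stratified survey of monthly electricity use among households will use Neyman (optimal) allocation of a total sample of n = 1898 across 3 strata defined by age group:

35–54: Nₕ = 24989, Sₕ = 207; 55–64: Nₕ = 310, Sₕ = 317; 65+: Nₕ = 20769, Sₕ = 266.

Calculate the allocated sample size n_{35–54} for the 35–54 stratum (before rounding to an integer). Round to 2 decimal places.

909.43

Neyman allocation: nₕ = n·NₕSₕ / Σⱼ NⱼSⱼ.
Σ NⱼSⱼ = 24989·207 + 310·317 + 20769·266 = 1.0795547 × 10^7.
n_{35–54} = 1898·24989·207 / (1.0795547 × 10^7) = 909.43.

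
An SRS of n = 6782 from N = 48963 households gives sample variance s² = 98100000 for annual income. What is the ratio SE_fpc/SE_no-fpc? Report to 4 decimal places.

f = n/N = 6782/48963 = 0.13851275.
SE_no-fpc = √(s²/n) = 120.26953; SE_fpc = √((1−f)s²/n) = 111.62977.
Ratio = √(1−f) = 0.92816337.

0.9282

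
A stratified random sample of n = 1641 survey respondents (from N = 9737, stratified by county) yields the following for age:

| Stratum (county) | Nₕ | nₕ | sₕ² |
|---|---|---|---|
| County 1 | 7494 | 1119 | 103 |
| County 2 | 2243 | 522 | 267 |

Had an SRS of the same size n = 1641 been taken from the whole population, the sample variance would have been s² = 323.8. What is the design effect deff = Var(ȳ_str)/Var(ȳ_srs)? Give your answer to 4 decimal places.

Var(ȳ_str) = Σ Wₕ²(1−fₕ)sₕ²/nₕ with Wₕ = Nₕ/9737:
  County 1: (7494/9737)²·(1−1119/7494)·103/1119 = 0.046382129
  County 2: (2243/9737)²·(1−522/2243)·267/522 = 0.020825746
  → Var(ȳ_str) = 0.067207875.
Var(ȳ_srs) = (1 − 1641/9737)·323.8/1641 = 0.16406411.
deff = 0.067207875 / 0.16406411 = 0.4096.

0.4096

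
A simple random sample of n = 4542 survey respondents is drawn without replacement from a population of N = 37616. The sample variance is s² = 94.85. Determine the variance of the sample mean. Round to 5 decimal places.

Under SRS without replacement, Var(ȳ) = (1 − f)·s²/n with f = n/N = 4542/37616 = 0.12074649.
Var(ȳ) = (1 − 0.12074649)·94.85/4542 = 0.87925351·0.020882871 = 0.018361338.

0.01836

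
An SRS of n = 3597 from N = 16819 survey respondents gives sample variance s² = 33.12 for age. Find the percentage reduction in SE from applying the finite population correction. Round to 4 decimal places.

11.3358

f = n/N = 3597/16819 = 0.21386527.
SE_no-fpc = √(s²/n) = 0.095956621; SE_fpc = √((1−f)s²/n) = 0.085079208.
Ratio = √(1−f) = 0.88664239. Reduction = 100·(1 − 0.88664239) = 11.3358%.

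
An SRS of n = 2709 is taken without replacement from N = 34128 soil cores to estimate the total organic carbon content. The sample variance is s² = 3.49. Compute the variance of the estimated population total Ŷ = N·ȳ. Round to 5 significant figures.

Var(Ŷ) = N²·Var(ȳ) = N²·(1 − n/N)·s²/n.
f = 2709/34128 = 0.07937764; Var(ȳ) = 0.92062236·3.49/2709 = 0.0011860362.
Var(Ŷ) = 34128² · 0.0011860362 = 1.3814005 × 10^6.

1.3814 × 10^6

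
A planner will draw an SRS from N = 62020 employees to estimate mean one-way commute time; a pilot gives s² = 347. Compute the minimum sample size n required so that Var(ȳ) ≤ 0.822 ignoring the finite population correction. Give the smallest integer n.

Without fpc, n₀ = s²/D = 347/0.822 = 422.1411.
Rounding up, n = 423.

423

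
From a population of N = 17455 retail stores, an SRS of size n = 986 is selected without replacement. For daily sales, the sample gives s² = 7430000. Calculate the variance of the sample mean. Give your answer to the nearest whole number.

Under SRS without replacement, Var(ȳ) = (1 − f)·s²/n with f = n/N = 986/17455 = 0.05648811.
Var(ȳ) = (1 − 0.05648811)·7430000/986 = 0.94351189·7535.497 = 7109.831.

7110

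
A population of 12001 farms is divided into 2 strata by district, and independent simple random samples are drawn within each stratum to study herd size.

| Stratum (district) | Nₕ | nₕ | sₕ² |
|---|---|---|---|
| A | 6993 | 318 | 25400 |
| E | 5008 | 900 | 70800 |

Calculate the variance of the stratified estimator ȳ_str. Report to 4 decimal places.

Var(ȳ_str) = Σₕ Wₕ²(1 − fₕ)sₕ²/nₕ with Wₕ = Nₕ/N, N = 12001.
A: Wₕ = 0.58270144; term = 0.58270144²·(1 − 0.04547405)·25400/318 = 25.887286.
E: Wₕ = 0.41729856; term = 0.41729856²·(1 − 0.17971246)·70800/900 = 11.237006.
Sum = 37.124292.

37.1243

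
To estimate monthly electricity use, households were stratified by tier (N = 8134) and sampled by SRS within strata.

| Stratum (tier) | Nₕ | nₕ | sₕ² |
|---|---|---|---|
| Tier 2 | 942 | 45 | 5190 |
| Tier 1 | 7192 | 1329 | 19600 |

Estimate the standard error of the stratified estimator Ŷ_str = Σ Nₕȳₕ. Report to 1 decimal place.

Var(Ŷ_str) = Σₕ Nₕ²(1 − fₕ)sₕ²/nₕ.
Tier 2: 942²·(1 − 45/942)·5190/45 = 9.7453668 × 10^7.
Tier 1: 7192²·(1 − 1329/7192)·19600/1329 = 6.2187151 × 10^8.
Sum = 7.1932518 × 10^8.
SE = √(7.1932518 × 10^8) = 26820.2.

26820.2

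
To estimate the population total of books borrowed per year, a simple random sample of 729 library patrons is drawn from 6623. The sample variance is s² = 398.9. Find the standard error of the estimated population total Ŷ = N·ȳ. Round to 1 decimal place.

Var(Ŷ) = N²·Var(ȳ) = N²·(1 − n/N)·s²/n.
f = 729/6623 = 0.11007096; Var(ȳ) = 0.88992904·398.9/729 = 0.48695843.
Var(Ŷ) = 6623² · 0.48695843 = 2.1360007 × 10^7.
SE(Ŷ) = √(2.1360007 × 10^7) = 4621.7.

4621.7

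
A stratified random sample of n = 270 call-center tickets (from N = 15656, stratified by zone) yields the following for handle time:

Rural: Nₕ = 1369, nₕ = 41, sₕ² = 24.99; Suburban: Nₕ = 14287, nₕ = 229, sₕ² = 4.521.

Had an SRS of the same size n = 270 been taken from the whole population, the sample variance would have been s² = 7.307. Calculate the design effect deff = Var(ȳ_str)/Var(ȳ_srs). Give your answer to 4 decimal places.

Var(ȳ_str) = Σ Wₕ²(1−fₕ)sₕ²/nₕ with Wₕ = Nₕ/15656:
  Rural: (1369/15656)²·(1−41/1369)·24.99/41 = 0.0045208729
  Suburban: (14287/15656)²·(1−229/14287)·4.521/229 = 0.016177149
  → Var(ȳ_str) = 0.020698022.
Var(ȳ_srs) = (1 − 270/15656)·7.307/270 = 0.026596241.
deff = 0.020698022 / 0.026596241 = 0.7782.

0.7782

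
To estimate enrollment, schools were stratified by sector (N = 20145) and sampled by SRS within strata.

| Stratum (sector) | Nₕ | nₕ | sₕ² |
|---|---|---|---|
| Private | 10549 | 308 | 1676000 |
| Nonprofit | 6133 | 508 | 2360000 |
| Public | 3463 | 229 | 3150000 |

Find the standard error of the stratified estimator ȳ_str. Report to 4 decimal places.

Var(ȳ_str) = Σₕ Wₕ²(1 − fₕ)sₕ²/nₕ with Wₕ = Nₕ/N, N = 20145.
Private: Wₕ = 0.52365351; term = 0.52365351²·(1 − 0.02919708)·1676000/308 = 1448.5798.
Nonprofit: Wₕ = 0.30444279; term = 0.30444279²·(1 − 0.08283059)·2360000/508 = 394.9201.
Public: Wₕ = 0.17190370; term = 0.17190370²·(1 − 0.06612763)·3150000/229 = 379.60597.
Sum = 2223.1059.
SE = √(2223.1059) = 47.1498.

47.1498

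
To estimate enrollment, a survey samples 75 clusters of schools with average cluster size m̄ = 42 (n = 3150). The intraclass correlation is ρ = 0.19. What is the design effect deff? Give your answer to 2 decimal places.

8.79

deff = 1 + (42 − 1)·0.19 = 1 + 7.79 = 8.79.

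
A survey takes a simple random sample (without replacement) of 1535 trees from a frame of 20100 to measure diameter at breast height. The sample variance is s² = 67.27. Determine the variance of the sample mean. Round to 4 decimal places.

Under SRS without replacement, Var(ȳ) = (1 − f)·s²/n with f = n/N = 1535/20100 = 0.07636816.
Var(ȳ) = (1 − 0.07636816)·67.27/1535 = 0.92363184·0.043824104 = 0.040477338.

0.0405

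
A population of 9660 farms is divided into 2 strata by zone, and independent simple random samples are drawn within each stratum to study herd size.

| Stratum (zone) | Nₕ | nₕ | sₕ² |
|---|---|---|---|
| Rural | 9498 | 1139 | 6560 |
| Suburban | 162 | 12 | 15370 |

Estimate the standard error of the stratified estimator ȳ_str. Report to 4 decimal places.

Var(ȳ_str) = Σₕ Wₕ²(1 − fₕ)sₕ²/nₕ with Wₕ = Nₕ/N, N = 9660.
Rural: Wₕ = 0.98322981; term = 0.98322981²·(1 − 0.11991998)·6560/1139 = 4.9001836.
Suburban: Wₕ = 0.01677019; term = 0.01677019²·(1 − 0.07407407)·15370/12 = 0.33353748.
Sum = 5.2337211.
SE = √(5.2337211) = 2.2877.

2.2877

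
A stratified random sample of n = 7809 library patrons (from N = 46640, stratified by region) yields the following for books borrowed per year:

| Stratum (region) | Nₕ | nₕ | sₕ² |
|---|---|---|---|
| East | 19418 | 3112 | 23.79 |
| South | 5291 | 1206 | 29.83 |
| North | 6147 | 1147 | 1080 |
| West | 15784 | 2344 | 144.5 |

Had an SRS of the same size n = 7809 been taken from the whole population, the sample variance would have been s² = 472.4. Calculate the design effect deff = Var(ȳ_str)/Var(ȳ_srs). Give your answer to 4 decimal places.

Var(ȳ_str) = Σ Wₕ²(1−fₕ)sₕ²/nₕ with Wₕ = Nₕ/46640:
  East: (19418/46640)²·(1−3112/19418)·23.79/3112 = 0.0011127298
  South: (5291/46640)²·(1−1206/5291)·29.83/1206 = 2.4576424 × 10^-4
  North: (6147/46640)²·(1−1147/6147)·1080/1147 = 0.013303823
  West: (15784/46640)²·(1−2344/15784)·144.5/2344 = 0.0060118688
  → Var(ȳ_str) = 0.020674186.
Var(ȳ_srs) = (1 − 7809/46640)·472.4/7809 = 0.050365657.
deff = 0.020674186 / 0.050365657 = 0.4105.

0.4105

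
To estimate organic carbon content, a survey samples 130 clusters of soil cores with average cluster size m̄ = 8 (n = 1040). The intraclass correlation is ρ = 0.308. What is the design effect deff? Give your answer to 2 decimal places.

3.16

deff = 1 + (8 − 1)·0.308 = 1 + 2.156 = 3.156.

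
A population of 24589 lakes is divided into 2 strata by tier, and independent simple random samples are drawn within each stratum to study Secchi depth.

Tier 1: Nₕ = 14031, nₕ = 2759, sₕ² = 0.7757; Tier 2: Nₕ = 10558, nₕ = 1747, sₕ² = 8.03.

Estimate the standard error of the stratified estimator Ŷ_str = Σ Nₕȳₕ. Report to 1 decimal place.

Var(Ŷ_str) = Σₕ Nₕ²(1 − fₕ)sₕ²/nₕ.
Tier 1: 14031²·(1 − 2759/14031)·0.7757/2759 = 44466.372.
Tier 2: 10558²·(1 − 1747/10558)·8.03/1747 = 427591.93.
Sum = 472058.3.
SE = √(472058.3) = 687.1.

687.1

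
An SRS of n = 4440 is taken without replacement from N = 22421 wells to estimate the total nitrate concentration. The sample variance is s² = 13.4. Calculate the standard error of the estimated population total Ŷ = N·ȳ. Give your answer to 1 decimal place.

1103.1

Var(Ŷ) = N²·Var(ȳ) = N²·(1 − n/N)·s²/n.
f = 4440/22421 = 0.19802863; Var(ȳ) = 0.80197137·13.4/4440 = 0.002420364.
Var(Ŷ) = 22421² · 0.002420364 = 1.21672 × 10^6.
SE(Ŷ) = √(1.21672 × 10^6) = 1103.1.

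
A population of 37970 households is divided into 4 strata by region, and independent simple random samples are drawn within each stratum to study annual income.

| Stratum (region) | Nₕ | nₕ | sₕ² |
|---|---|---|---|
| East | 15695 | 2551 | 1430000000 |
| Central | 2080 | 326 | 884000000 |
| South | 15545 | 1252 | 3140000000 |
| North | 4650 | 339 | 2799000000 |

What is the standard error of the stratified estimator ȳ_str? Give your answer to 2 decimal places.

Var(ȳ_str) = Σₕ Wₕ²(1 − fₕ)sₕ²/nₕ with Wₕ = Nₕ/N, N = 37970.
East: Wₕ = 0.41335265; term = 0.41335265²·(1 − 0.16253584)·1430000000/2551 = 80210.875.
Central: Wₕ = 0.05478009; term = 0.05478009²·(1 − 0.15673077)·884000000/326 = 6861.9318.
South: Wₕ = 0.40940216; term = 0.40940216²·(1 − 0.08054037)·3140000000/1252 = 386507.78.
North: Wₕ = 0.12246510; term = 0.12246510²·(1 − 0.07290323)·2799000000/339 = 114802.93.
Sum = 588383.52.
SE = √(588383.52) = 767.06.

767.06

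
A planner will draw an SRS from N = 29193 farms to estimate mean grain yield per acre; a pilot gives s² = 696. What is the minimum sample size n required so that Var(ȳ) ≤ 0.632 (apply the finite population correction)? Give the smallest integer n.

Without fpc, n₀ = s²/D = 696/0.632 = 1101.2658.
With fpc, (1 − n/N)·s²/n ≤ D requires n ≥ n₀/(1 + n₀/N) = 1101.2658/(1 + 1101.2658/29193) = 1061.2323.
Rounding up, n = 1062.

1062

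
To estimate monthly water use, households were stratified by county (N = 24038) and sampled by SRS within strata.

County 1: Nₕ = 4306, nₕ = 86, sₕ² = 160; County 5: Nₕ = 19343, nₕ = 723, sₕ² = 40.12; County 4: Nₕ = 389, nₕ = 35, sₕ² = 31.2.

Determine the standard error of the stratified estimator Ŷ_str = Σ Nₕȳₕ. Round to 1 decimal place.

Var(Ŷ_str) = Σₕ Nₕ²(1 − fₕ)sₕ²/nₕ.
County 1: 4306²·(1 − 86/4306)·160/86 = 3.3807107 × 10^7.
County 5: 19343²·(1 − 723/19343)·40.12/723 = 1.9986012 × 10^7.
County 4: 389²·(1 − 35/389)·31.2/35 = 122755.06.
Sum = 5.3915874 × 10^7.
SE = √(5.3915874 × 10^7) = 7342.7.

7342.7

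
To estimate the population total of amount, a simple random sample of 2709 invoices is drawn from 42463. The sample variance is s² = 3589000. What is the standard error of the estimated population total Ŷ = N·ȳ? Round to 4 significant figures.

1.495 × 10^6

Var(Ŷ) = N²·Var(ȳ) = N²·(1 − n/N)·s²/n.
f = 2709/42463 = 0.06379672; Var(ȳ) = 0.93620328·3589000/2709 = 1240.3225.
Var(Ŷ) = 42463² · 1240.3225 = 2.2364334 × 10^12.
SE(Ŷ) = √(2.2364334 × 10^12) = 1.495 × 10^6.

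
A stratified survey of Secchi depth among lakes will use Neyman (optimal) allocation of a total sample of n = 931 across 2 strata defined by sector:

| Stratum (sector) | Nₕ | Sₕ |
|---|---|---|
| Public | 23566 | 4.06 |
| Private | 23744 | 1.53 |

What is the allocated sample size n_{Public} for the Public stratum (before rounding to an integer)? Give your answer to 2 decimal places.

Neyman allocation: nₕ = n·NₕSₕ / Σⱼ NⱼSⱼ.
Σ NⱼSⱼ = 23566·4.06 + 23744·1.53 = 132006.28.
n_{Public} = 931·23566·4.06 / 132006.28 = 674.79.

674.79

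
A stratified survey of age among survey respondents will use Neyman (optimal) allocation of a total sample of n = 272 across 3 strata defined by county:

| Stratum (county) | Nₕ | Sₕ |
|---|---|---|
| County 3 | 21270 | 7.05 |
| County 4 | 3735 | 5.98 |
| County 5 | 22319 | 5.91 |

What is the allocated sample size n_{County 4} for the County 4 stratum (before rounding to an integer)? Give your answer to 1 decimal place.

20.0

Neyman allocation: nₕ = n·NₕSₕ / Σⱼ NⱼSⱼ.
Σ NⱼSⱼ = 21270·7.05 + 3735·5.98 + 22319·5.91 = 304194.09.
n_{County 4} = 272·3735·5.98 / 304194.09 = 20.0.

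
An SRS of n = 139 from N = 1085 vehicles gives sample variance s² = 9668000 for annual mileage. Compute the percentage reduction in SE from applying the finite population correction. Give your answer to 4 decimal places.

6.6250

f = n/N = 139/1085 = 0.12811060.
SE_no-fpc = √(s²/n) = 263.73084; SE_fpc = √((1−f)s²/n) = 246.25872.
Ratio = √(1−f) = 0.93375018. Reduction = 100·(1 − 0.93375018) = 6.6250%.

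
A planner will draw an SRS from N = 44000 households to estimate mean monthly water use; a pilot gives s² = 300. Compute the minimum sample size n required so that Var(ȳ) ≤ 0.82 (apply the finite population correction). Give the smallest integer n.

363

Without fpc, n₀ = s²/D = 300/0.82 = 365.8537.
With fpc, (1 − n/N)·s²/n ≤ D requires n ≥ n₀/(1 + n₀/N) = 365.8537/(1 + 365.8537/44000) = 362.8368.
Rounding up, n = 363.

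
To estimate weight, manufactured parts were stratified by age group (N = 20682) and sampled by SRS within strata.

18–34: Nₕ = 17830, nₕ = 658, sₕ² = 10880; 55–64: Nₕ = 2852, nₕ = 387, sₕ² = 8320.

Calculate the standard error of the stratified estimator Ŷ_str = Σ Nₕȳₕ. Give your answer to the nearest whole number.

72206

Var(Ŷ_str) = Σₕ Nₕ²(1 − fₕ)sₕ²/nₕ.
18–34: 17830²·(1 − 658/17830)·10880/658 = 5.0626188 × 10^9.
55–64: 2852²·(1 − 387/2852)·8320/387 = 1.5113979 × 10^8.
Sum = 5.2137586 × 10^9.
SE = √(5.2137586 × 10^9) = 72206.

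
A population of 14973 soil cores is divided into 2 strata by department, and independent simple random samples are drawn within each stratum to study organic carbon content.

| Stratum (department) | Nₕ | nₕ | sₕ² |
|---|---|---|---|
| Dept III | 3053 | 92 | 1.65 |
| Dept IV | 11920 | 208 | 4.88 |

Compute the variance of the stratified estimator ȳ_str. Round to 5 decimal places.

0.01533

Var(ȳ_str) = Σₕ Wₕ²(1 − fₕ)sₕ²/nₕ with Wₕ = Nₕ/N, N = 14973.
Dept III: Wₕ = 0.20390035; term = 0.20390035²·(1 − 0.03013429)·1.65/92 = 7.2317546 × 10^-4.
Dept IV: Wₕ = 0.79609965; term = 0.79609965²·(1 − 0.01744966)·4.88/208 = 0.014609863.
Sum = 0.015333038.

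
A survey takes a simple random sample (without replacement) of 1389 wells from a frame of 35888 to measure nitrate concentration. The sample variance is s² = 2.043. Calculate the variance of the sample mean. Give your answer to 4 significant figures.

Under SRS without replacement, Var(ȳ) = (1 − f)·s²/n with f = n/N = 1389/35888 = 0.03870374.
Var(ȳ) = (1 − 0.03870374)·2.043/1389 = 0.96129626·0.0014708423 = 0.0014139152.

0.001414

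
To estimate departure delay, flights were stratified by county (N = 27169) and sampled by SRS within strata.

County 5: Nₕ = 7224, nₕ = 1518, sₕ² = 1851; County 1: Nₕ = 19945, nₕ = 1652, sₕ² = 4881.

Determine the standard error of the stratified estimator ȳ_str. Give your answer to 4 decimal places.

1.2363

Var(ȳ_str) = Σₕ Wₕ²(1 − fₕ)sₕ²/nₕ with Wₕ = Nₕ/N, N = 27169.
County 5: Wₕ = 0.26589127; term = 0.26589127²·(1 − 0.21013289)·1851/1518 = 0.068092118.
County 1: Wₕ = 0.73410873; term = 0.73410873²·(1 − 0.08282778)·4881/1652 = 1.4603953.
Sum = 1.5284874.
SE = √(1.5284874) = 1.2363.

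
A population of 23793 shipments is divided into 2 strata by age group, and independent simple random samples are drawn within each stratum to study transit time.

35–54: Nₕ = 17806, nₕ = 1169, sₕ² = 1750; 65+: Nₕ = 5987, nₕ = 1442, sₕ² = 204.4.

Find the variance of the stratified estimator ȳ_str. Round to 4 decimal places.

Var(ȳ_str) = Σₕ Wₕ²(1 − fₕ)sₕ²/nₕ with Wₕ = Nₕ/N, N = 23793.
35–54: Wₕ = 0.74837137; term = 0.74837137²·(1 − 0.06565203)·1750/1169 = 0.78336924.
65+: Wₕ = 0.25162863; term = 0.25162863²·(1 − 0.24085519)·204.4/1442 = 0.0068133448.
Sum = 0.79018258.

0.7902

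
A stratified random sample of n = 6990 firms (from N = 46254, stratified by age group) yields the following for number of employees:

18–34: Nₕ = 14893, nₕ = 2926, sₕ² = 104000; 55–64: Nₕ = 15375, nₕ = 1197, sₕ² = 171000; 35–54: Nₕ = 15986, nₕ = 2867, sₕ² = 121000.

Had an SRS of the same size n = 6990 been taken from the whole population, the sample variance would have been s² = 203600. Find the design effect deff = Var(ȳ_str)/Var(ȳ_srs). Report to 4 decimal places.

Var(ȳ_str) = Σ Wₕ²(1−fₕ)sₕ²/nₕ with Wₕ = Nₕ/46254:
  18–34: (14893/46254)²·(1−2926/14893)·104000/2926 = 2.9609284
  55–64: (15375/46254)²·(1−1197/15375)·171000/1197 = 14.555712
  35–54: (15986/46254)²·(1−2867/15986)·121000/2867 = 4.1371344
  → Var(ȳ_str) = 21.653775.
Var(ȳ_srs) = (1 − 6990/46254)·203600/6990 = 24.725543.
deff = 21.653775 / 24.725543 = 0.8758.

0.8758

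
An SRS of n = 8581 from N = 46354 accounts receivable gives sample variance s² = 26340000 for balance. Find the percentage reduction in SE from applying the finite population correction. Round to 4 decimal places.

f = n/N = 8581/46354 = 0.18511887.
SE_no-fpc = √(s²/n) = 55.403721; SE_fpc = √((1−f)s²/n) = 50.013364.
Ratio = √(1−f) = 0.90270767. Reduction = 100·(1 − 0.90270767) = 9.7292%.

9.7292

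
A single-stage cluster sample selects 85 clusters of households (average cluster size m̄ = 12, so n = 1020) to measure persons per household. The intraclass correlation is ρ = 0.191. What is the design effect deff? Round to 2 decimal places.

deff = 1 + (12 − 1)·0.191 = 1 + 2.101 = 3.101.

3.10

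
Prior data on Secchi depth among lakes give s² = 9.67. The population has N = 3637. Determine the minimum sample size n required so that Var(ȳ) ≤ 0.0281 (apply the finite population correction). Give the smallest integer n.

Without fpc, n₀ = s²/D = 9.67/0.0281 = 344.1281.
With fpc, (1 − n/N)·s²/n ≤ D requires n ≥ n₀/(1 + n₀/N) = 344.1281/(1 + 344.1281/3637) = 314.3817.
Rounding up, n = 315.

315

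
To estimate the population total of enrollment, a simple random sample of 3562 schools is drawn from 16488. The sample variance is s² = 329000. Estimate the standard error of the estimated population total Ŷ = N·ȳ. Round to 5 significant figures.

140300

Var(Ŷ) = N²·Var(ȳ) = N²·(1 − n/N)·s²/n.
f = 3562/16488 = 0.21603590; Var(ȳ) = 0.78396410·329000/3562 = 72.409935.
Var(Ŷ) = 16488² · 72.409935 = 1.9684941 × 10^10.
SE(Ŷ) = √(1.9684941 × 10^10) = 140300.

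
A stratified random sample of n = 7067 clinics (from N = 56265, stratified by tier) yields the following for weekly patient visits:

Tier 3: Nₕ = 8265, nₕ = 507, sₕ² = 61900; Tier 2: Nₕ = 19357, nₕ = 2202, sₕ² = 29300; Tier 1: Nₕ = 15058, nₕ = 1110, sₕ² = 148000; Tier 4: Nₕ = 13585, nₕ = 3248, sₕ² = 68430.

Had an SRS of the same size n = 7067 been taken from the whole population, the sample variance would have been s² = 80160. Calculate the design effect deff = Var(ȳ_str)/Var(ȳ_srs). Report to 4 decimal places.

Var(ȳ_str) = Σ Wₕ²(1−fₕ)sₕ²/nₕ with Wₕ = Nₕ/56265:
  Tier 3: (8265/56265)²·(1−507/8265)·61900/507 = 2.4728551
  Tier 2: (19357/56265)²·(1−2202/19357)·29300/2202 = 1.3957333
  Tier 1: (15058/56265)²·(1−1110/15058)·148000/1110 = 8.8458857
  Tier 4: (13585/56265)²·(1−3248/13585)·68430/3248 = 0.93456181
  → Var(ȳ_str) = 13.649036.
Var(ȳ_srs) = (1 − 7067/56265)·80160/7067 = 9.9181744.
deff = 13.649036 / 9.9181744 = 1.3762.

1.3762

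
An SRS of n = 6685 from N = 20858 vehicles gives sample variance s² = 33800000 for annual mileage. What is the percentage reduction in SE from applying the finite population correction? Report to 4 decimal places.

f = n/N = 6685/20858 = 0.32050053.
SE_no-fpc = √(s²/n) = 71.106229; SE_fpc = √((1−f)s²/n) = 58.614114.
Ratio = √(1−f) = 0.82431758. Reduction = 100·(1 − 0.82431758) = 17.5682%.

17.5682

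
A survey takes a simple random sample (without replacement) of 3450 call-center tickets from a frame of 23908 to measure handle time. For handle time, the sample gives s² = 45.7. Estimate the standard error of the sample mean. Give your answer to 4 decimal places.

Under SRS without replacement, Var(ȳ) = (1 − f)·s²/n with f = n/N = 3450/23908 = 0.14430316.
Var(ȳ) = (1 − 0.14430316)·45.7/3450 = 0.85569684·0.013246377 = 0.011334883.
SE(ȳ) = √(0.011334883) = 0.1065.

0.1065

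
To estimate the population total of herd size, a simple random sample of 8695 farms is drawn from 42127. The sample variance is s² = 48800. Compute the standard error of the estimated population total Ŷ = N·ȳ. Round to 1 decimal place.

88907.1

Var(Ŷ) = N²·Var(ȳ) = N²·(1 − n/N)·s²/n.
f = 8695/42127 = 0.20639970; Var(ȳ) = 0.79360030·48800/8695 = 4.454019.
Var(Ŷ) = 42127² · 4.454019 = 7.9044768 × 10^9.
SE(Ŷ) = √(7.9044768 × 10^9) = 88907.1.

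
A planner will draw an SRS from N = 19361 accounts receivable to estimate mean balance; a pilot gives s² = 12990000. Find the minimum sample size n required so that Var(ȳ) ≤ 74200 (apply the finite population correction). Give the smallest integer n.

174

Without fpc, n₀ = s²/D = 12990000/74200 = 175.0674.
With fpc, (1 − n/N)·s²/n ≤ D requires n ≥ n₀/(1 + n₀/N) = 175.0674/(1 + 175.0674/19361) = 173.4986.
Rounding up, n = 174.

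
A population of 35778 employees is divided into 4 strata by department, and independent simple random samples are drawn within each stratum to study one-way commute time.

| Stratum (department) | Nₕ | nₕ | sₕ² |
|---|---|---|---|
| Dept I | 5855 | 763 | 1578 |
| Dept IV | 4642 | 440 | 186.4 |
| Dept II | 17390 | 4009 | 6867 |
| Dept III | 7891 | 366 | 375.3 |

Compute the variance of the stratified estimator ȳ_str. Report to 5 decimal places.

0.41357

Var(ȳ_str) = Σₕ Wₕ²(1 − fₕ)sₕ²/nₕ with Wₕ = Nₕ/N, N = 35778.
Dept I: Wₕ = 0.16364805; term = 0.16364805²·(1 − 0.13031597)·1578/763 = 0.048168779.
Dept IV: Wₕ = 0.12974454; term = 0.12974454²·(1 − 0.09478673)·186.4/440 = 0.0064553872.
Dept II: Wₕ = 0.48605288; term = 0.48605288²·(1 − 0.23053479)·6867/4009 = 0.31137735.
Dept III: Wₕ = 0.22055453; term = 0.22055453²·(1 − 0.04638195)·375.3/366 = 0.047566797.
Sum = 0.41356831.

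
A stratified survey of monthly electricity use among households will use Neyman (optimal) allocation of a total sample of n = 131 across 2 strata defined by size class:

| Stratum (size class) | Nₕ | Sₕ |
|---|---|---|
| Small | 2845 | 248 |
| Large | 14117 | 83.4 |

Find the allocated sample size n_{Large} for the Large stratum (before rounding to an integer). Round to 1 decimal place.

81.9

Neyman allocation: nₕ = n·NₕSₕ / Σⱼ NⱼSⱼ.
Σ NⱼSⱼ = 2845·248 + 14117·83.4 = 1.8829178 × 10^6.
n_{Large} = 131·14117·83.4 / (1.8829178 × 10^6) = 81.9.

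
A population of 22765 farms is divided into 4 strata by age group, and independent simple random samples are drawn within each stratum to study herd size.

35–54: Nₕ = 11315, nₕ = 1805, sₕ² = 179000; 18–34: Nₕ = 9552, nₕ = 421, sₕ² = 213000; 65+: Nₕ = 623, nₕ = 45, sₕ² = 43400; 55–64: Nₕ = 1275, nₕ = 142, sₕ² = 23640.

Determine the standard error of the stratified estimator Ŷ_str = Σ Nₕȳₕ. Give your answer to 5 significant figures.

Var(Ŷ_str) = Σₕ Nₕ²(1 − fₕ)sₕ²/nₕ.
35–54: 11315²·(1 − 1805/11315)·179000/1805 = 1.0671142 × 10^10.
18–34: 9552²·(1 − 421/9552)·213000/421 = 4.4127585 × 10^10.
65+: 623²·(1 − 45/623)·43400/45 = 3.4729066 × 10^8.
55–64: 1275²·(1 − 142/1275)·23640/142 = 2.4049122 × 10^8.
Sum = 5.5386509 × 10^10.
SE = √(5.5386509 × 10^10) = 235340.

235340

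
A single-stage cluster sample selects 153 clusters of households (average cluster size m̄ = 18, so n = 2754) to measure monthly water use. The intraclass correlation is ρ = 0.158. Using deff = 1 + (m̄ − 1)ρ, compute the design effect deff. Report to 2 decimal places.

3.69

deff = 1 + (18 − 1)·0.158 = 1 + 2.686 = 3.686.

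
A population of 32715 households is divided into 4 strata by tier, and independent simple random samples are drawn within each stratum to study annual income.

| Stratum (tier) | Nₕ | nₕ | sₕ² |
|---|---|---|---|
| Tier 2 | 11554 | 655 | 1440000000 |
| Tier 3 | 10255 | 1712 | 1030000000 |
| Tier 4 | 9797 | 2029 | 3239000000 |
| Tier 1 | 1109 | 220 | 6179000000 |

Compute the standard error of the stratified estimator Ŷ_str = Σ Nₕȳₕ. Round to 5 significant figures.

Var(Ŷ_str) = Σₕ Nₕ²(1 − fₕ)sₕ²/nₕ.
Tier 2: 11554²·(1 − 655/11554)·1440000000/655 = 2.7684725 × 10^14.
Tier 3: 10255²·(1 − 1712/10255)·1030000000/1712 = 5.2708364 × 10^13.
Tier 4: 9797²·(1 − 2029/9797)·3239000000/2029 = 1.214874 × 10^14.
Tier 1: 1109²·(1 − 220/1109)·6179000000/220 = 2.7690374 × 10^13.
Sum = 4.7873339 × 10^14.
SE = √(4.7873339 × 10^14) = 2.1880 × 10^7.

2.1880 × 10^7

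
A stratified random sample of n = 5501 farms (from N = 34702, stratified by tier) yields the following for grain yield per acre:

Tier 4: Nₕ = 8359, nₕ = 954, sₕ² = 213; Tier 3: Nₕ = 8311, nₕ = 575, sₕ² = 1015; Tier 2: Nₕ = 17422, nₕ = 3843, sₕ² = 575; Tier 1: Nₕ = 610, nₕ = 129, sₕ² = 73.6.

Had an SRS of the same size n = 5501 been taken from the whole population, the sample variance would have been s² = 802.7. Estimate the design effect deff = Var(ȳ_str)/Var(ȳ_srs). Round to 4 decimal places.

Var(ȳ_str) = Σ Wₕ²(1−fₕ)sₕ²/nₕ with Wₕ = Nₕ/34702:
  Tier 4: (8359/34702)²·(1−954/8359)·213/954 = 0.011476292
  Tier 3: (8311/34702)²·(1−575/8311)·1015/575 = 0.094245133
  Tier 2: (17422/34702)²·(1−3843/17422)·575/3843 = 0.029393699
  Tier 1: (610/34702)²·(1−129/610)·73.6/129 = 1.3901255 × 10^-4
  → Var(ȳ_str) = 0.13525414.
Var(ȳ_srs) = (1 − 5501/34702)·802.7/5501 = 0.12278769.
deff = 0.13525414 / 0.12278769 = 1.1015.

1.1015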